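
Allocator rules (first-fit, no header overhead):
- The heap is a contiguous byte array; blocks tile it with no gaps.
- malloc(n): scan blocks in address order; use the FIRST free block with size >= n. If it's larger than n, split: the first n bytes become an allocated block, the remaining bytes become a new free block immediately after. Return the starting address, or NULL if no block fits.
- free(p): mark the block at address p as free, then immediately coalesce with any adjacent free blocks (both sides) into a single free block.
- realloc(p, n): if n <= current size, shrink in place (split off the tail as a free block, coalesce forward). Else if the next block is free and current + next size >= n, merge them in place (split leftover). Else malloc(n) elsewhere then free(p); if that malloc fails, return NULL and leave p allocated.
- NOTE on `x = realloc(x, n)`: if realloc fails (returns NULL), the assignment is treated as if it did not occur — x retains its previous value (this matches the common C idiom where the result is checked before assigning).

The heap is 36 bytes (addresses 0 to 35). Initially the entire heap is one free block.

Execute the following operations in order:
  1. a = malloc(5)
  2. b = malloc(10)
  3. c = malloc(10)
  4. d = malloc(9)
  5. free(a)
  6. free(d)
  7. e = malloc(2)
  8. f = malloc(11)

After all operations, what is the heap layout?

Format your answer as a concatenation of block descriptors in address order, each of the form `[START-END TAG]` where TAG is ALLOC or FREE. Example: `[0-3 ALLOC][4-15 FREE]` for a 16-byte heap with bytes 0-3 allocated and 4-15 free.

Answer: [0-1 ALLOC][2-4 FREE][5-14 ALLOC][15-24 ALLOC][25-35 ALLOC]

Derivation:
Op 1: a = malloc(5) -> a = 0; heap: [0-4 ALLOC][5-35 FREE]
Op 2: b = malloc(10) -> b = 5; heap: [0-4 ALLOC][5-14 ALLOC][15-35 FREE]
Op 3: c = malloc(10) -> c = 15; heap: [0-4 ALLOC][5-14 ALLOC][15-24 ALLOC][25-35 FREE]
Op 4: d = malloc(9) -> d = 25; heap: [0-4 ALLOC][5-14 ALLOC][15-24 ALLOC][25-33 ALLOC][34-35 FREE]
Op 5: free(a) -> (freed a); heap: [0-4 FREE][5-14 ALLOC][15-24 ALLOC][25-33 ALLOC][34-35 FREE]
Op 6: free(d) -> (freed d); heap: [0-4 FREE][5-14 ALLOC][15-24 ALLOC][25-35 FREE]
Op 7: e = malloc(2) -> e = 0; heap: [0-1 ALLOC][2-4 FREE][5-14 ALLOC][15-24 ALLOC][25-35 FREE]
Op 8: f = malloc(11) -> f = 25; heap: [0-1 ALLOC][2-4 FREE][5-14 ALLOC][15-24 ALLOC][25-35 ALLOC]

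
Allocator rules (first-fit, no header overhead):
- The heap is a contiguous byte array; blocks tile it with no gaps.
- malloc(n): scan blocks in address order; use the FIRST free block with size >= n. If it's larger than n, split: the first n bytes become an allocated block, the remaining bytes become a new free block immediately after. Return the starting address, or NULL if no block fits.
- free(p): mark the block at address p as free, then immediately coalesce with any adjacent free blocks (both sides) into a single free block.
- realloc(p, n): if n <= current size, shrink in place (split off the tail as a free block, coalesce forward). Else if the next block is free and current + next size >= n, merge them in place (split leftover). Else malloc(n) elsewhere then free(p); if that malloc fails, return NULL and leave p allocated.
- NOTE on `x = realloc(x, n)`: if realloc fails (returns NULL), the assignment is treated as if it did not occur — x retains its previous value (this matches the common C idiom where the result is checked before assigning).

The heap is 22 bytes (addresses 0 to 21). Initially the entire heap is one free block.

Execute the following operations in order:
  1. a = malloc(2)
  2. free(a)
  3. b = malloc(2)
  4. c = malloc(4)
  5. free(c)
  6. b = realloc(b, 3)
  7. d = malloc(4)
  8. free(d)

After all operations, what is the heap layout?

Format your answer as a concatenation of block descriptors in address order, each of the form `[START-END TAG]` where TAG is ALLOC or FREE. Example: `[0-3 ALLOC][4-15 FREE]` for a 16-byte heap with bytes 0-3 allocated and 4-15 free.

Op 1: a = malloc(2) -> a = 0; heap: [0-1 ALLOC][2-21 FREE]
Op 2: free(a) -> (freed a); heap: [0-21 FREE]
Op 3: b = malloc(2) -> b = 0; heap: [0-1 ALLOC][2-21 FREE]
Op 4: c = malloc(4) -> c = 2; heap: [0-1 ALLOC][2-5 ALLOC][6-21 FREE]
Op 5: free(c) -> (freed c); heap: [0-1 ALLOC][2-21 FREE]
Op 6: b = realloc(b, 3) -> b = 0; heap: [0-2 ALLOC][3-21 FREE]
Op 7: d = malloc(4) -> d = 3; heap: [0-2 ALLOC][3-6 ALLOC][7-21 FREE]
Op 8: free(d) -> (freed d); heap: [0-2 ALLOC][3-21 FREE]

Answer: [0-2 ALLOC][3-21 FREE]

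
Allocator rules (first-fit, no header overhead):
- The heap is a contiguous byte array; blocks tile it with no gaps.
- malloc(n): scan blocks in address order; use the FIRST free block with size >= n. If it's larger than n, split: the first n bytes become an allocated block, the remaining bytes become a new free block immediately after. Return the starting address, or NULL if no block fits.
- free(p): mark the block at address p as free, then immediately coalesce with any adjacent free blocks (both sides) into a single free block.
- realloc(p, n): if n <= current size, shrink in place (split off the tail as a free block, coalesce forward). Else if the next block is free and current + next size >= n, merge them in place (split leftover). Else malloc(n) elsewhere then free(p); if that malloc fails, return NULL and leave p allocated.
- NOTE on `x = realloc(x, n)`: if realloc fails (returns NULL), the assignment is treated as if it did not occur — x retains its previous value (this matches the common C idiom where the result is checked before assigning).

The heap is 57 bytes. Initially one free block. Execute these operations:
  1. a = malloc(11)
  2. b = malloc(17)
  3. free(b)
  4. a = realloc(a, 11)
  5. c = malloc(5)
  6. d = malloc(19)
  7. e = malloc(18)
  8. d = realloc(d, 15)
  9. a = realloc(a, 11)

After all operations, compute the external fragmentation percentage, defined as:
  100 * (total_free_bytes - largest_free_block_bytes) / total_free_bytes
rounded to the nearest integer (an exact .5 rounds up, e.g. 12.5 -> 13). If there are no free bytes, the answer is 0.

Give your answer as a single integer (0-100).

Op 1: a = malloc(11) -> a = 0; heap: [0-10 ALLOC][11-56 FREE]
Op 2: b = malloc(17) -> b = 11; heap: [0-10 ALLOC][11-27 ALLOC][28-56 FREE]
Op 3: free(b) -> (freed b); heap: [0-10 ALLOC][11-56 FREE]
Op 4: a = realloc(a, 11) -> a = 0; heap: [0-10 ALLOC][11-56 FREE]
Op 5: c = malloc(5) -> c = 11; heap: [0-10 ALLOC][11-15 ALLOC][16-56 FREE]
Op 6: d = malloc(19) -> d = 16; heap: [0-10 ALLOC][11-15 ALLOC][16-34 ALLOC][35-56 FREE]
Op 7: e = malloc(18) -> e = 35; heap: [0-10 ALLOC][11-15 ALLOC][16-34 ALLOC][35-52 ALLOC][53-56 FREE]
Op 8: d = realloc(d, 15) -> d = 16; heap: [0-10 ALLOC][11-15 ALLOC][16-30 ALLOC][31-34 FREE][35-52 ALLOC][53-56 FREE]
Op 9: a = realloc(a, 11) -> a = 0; heap: [0-10 ALLOC][11-15 ALLOC][16-30 ALLOC][31-34 FREE][35-52 ALLOC][53-56 FREE]
Free blocks: [4 4] total_free=8 largest=4 -> 100*(8-4)/8 = 400/8 = 50

Answer: 50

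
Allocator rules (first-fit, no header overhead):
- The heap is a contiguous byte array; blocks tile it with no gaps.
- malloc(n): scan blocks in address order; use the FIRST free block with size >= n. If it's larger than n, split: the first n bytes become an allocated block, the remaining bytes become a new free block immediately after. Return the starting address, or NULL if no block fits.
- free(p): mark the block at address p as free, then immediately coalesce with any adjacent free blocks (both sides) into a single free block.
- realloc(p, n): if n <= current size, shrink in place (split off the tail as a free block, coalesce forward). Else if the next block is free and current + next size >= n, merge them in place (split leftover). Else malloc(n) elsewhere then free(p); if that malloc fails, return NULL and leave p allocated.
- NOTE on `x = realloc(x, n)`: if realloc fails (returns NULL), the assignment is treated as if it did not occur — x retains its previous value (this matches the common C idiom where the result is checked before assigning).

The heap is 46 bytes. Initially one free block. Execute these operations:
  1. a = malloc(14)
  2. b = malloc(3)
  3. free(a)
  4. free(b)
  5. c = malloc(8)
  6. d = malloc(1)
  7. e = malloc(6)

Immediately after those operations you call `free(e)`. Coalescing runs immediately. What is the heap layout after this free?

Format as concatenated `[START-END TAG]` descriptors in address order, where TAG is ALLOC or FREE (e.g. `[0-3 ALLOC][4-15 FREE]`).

Answer: [0-7 ALLOC][8-8 ALLOC][9-45 FREE]

Derivation:
Op 1: a = malloc(14) -> a = 0; heap: [0-13 ALLOC][14-45 FREE]
Op 2: b = malloc(3) -> b = 14; heap: [0-13 ALLOC][14-16 ALLOC][17-45 FREE]
Op 3: free(a) -> (freed a); heap: [0-13 FREE][14-16 ALLOC][17-45 FREE]
Op 4: free(b) -> (freed b); heap: [0-45 FREE]
Op 5: c = malloc(8) -> c = 0; heap: [0-7 ALLOC][8-45 FREE]
Op 6: d = malloc(1) -> d = 8; heap: [0-7 ALLOC][8-8 ALLOC][9-45 FREE]
Op 7: e = malloc(6) -> e = 9; heap: [0-7 ALLOC][8-8 ALLOC][9-14 ALLOC][15-45 FREE]
free(e): e = 9 -> block [9-14 ALLOC]; mark free, coalesce with adjacent free neighbors -> [0-7 ALLOC][8-8 ALLOC][9-45 FREE]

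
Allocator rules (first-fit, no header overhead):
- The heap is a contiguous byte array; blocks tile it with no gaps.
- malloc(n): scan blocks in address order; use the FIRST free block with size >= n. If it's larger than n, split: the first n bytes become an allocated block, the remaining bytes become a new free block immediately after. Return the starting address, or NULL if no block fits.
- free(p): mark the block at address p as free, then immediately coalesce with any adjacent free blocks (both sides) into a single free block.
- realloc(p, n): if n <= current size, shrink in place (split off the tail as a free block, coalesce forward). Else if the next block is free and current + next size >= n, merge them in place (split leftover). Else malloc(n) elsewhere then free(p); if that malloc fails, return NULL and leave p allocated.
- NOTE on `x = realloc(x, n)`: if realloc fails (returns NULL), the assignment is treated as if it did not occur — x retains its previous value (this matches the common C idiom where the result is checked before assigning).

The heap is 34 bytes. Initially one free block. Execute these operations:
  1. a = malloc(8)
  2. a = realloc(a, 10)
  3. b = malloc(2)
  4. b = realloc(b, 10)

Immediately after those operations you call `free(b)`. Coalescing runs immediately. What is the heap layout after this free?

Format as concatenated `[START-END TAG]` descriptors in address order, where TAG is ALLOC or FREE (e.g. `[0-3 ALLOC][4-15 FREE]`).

Op 1: a = malloc(8) -> a = 0; heap: [0-7 ALLOC][8-33 FREE]
Op 2: a = realloc(a, 10) -> a = 0; heap: [0-9 ALLOC][10-33 FREE]
Op 3: b = malloc(2) -> b = 10; heap: [0-9 ALLOC][10-11 ALLOC][12-33 FREE]
Op 4: b = realloc(b, 10) -> b = 10; heap: [0-9 ALLOC][10-19 ALLOC][20-33 FREE]
free(b): b = 10 -> block [10-19 ALLOC]; mark free, coalesce with adjacent free neighbors -> [0-9 ALLOC][10-33 FREE]

Answer: [0-9 ALLOC][10-33 FREE]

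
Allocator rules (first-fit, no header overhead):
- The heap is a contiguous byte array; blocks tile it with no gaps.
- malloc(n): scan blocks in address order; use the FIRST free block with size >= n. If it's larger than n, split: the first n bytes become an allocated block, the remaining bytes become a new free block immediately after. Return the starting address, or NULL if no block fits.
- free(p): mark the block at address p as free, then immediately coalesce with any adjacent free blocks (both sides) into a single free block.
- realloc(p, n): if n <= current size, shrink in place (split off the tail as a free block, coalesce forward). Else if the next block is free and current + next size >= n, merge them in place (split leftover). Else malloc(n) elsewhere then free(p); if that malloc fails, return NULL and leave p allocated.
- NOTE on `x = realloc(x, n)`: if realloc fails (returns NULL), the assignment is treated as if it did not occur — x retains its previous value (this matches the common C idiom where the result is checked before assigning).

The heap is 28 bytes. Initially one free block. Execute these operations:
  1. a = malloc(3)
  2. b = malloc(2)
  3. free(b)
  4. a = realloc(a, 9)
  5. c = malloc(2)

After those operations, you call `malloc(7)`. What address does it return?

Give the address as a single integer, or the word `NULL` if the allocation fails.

Op 1: a = malloc(3) -> a = 0; heap: [0-2 ALLOC][3-27 FREE]
Op 2: b = malloc(2) -> b = 3; heap: [0-2 ALLOC][3-4 ALLOC][5-27 FREE]
Op 3: free(b) -> (freed b); heap: [0-2 ALLOC][3-27 FREE]
Op 4: a = realloc(a, 9) -> a = 0; heap: [0-8 ALLOC][9-27 FREE]
Op 5: c = malloc(2) -> c = 9; heap: [0-8 ALLOC][9-10 ALLOC][11-27 FREE]
malloc(7): first-fit scan over [0-8 ALLOC][9-10 ALLOC][11-27 FREE] -> 11

Answer: 11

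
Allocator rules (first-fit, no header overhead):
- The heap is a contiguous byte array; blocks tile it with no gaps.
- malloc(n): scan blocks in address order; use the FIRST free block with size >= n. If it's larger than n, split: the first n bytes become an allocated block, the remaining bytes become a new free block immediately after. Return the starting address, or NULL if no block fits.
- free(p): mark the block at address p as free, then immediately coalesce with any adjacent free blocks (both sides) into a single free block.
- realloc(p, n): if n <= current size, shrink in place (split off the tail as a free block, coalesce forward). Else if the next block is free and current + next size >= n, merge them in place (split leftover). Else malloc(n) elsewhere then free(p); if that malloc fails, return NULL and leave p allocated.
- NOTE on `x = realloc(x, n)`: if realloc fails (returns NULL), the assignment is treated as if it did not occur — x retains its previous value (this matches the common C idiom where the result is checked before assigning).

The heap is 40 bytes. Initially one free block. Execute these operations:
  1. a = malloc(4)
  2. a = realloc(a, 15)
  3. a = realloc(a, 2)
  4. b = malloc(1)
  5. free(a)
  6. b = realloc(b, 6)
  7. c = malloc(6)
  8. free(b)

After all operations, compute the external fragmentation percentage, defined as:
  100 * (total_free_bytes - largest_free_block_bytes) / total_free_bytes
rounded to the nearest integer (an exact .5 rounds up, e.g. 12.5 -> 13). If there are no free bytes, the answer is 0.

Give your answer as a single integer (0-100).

Answer: 24

Derivation:
Op 1: a = malloc(4) -> a = 0; heap: [0-3 ALLOC][4-39 FREE]
Op 2: a = realloc(a, 15) -> a = 0; heap: [0-14 ALLOC][15-39 FREE]
Op 3: a = realloc(a, 2) -> a = 0; heap: [0-1 ALLOC][2-39 FREE]
Op 4: b = malloc(1) -> b = 2; heap: [0-1 ALLOC][2-2 ALLOC][3-39 FREE]
Op 5: free(a) -> (freed a); heap: [0-1 FREE][2-2 ALLOC][3-39 FREE]
Op 6: b = realloc(b, 6) -> b = 2; heap: [0-1 FREE][2-7 ALLOC][8-39 FREE]
Op 7: c = malloc(6) -> c = 8; heap: [0-1 FREE][2-7 ALLOC][8-13 ALLOC][14-39 FREE]
Op 8: free(b) -> (freed b); heap: [0-7 FREE][8-13 ALLOC][14-39 FREE]
Free blocks: [8 26] total_free=34 largest=26 -> 100*(34-26)/34 = 800/34 ≈ 23.529 -> rounds to 24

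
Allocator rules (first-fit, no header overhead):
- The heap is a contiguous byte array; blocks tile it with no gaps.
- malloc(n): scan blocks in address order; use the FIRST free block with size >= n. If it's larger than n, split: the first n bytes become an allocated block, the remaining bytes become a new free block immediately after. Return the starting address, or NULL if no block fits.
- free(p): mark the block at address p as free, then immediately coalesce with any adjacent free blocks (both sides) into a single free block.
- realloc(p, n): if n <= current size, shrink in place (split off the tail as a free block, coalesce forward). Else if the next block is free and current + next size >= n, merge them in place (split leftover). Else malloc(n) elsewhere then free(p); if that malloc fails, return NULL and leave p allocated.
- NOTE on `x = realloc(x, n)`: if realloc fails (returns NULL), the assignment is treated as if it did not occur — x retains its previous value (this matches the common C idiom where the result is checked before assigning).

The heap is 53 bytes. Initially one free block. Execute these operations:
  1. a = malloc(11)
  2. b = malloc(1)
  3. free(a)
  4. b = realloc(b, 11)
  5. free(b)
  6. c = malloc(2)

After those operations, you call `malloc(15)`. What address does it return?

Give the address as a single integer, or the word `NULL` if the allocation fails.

Op 1: a = malloc(11) -> a = 0; heap: [0-10 ALLOC][11-52 FREE]
Op 2: b = malloc(1) -> b = 11; heap: [0-10 ALLOC][11-11 ALLOC][12-52 FREE]
Op 3: free(a) -> (freed a); heap: [0-10 FREE][11-11 ALLOC][12-52 FREE]
Op 4: b = realloc(b, 11) -> b = 11; heap: [0-10 FREE][11-21 ALLOC][22-52 FREE]
Op 5: free(b) -> (freed b); heap: [0-52 FREE]
Op 6: c = malloc(2) -> c = 0; heap: [0-1 ALLOC][2-52 FREE]
malloc(15): first-fit scan over [0-1 ALLOC][2-52 FREE] -> 2

Answer: 2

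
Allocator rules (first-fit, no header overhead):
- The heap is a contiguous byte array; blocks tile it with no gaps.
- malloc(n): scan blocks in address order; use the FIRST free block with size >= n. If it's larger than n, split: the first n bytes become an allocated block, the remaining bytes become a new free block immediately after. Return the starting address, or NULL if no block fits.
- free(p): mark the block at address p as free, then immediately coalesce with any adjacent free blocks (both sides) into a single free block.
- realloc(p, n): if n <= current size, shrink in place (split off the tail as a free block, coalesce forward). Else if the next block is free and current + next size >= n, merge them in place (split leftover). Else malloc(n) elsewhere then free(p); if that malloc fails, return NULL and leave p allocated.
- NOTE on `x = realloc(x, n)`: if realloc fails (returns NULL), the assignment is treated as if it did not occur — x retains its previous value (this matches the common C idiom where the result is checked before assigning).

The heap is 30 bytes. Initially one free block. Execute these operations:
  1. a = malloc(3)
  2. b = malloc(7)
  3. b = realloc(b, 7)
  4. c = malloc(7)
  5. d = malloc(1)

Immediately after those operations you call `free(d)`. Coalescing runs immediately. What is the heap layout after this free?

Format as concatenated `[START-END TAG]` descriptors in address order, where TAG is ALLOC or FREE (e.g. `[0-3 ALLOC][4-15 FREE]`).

Answer: [0-2 ALLOC][3-9 ALLOC][10-16 ALLOC][17-29 FREE]

Derivation:
Op 1: a = malloc(3) -> a = 0; heap: [0-2 ALLOC][3-29 FREE]
Op 2: b = malloc(7) -> b = 3; heap: [0-2 ALLOC][3-9 ALLOC][10-29 FREE]
Op 3: b = realloc(b, 7) -> b = 3; heap: [0-2 ALLOC][3-9 ALLOC][10-29 FREE]
Op 4: c = malloc(7) -> c = 10; heap: [0-2 ALLOC][3-9 ALLOC][10-16 ALLOC][17-29 FREE]
Op 5: d = malloc(1) -> d = 17; heap: [0-2 ALLOC][3-9 ALLOC][10-16 ALLOC][17-17 ALLOC][18-29 FREE]
free(d): d = 17 -> block [17-17 ALLOC]; mark free, coalesce with adjacent free neighbors -> [0-2 ALLOC][3-9 ALLOC][10-16 ALLOC][17-29 FREE]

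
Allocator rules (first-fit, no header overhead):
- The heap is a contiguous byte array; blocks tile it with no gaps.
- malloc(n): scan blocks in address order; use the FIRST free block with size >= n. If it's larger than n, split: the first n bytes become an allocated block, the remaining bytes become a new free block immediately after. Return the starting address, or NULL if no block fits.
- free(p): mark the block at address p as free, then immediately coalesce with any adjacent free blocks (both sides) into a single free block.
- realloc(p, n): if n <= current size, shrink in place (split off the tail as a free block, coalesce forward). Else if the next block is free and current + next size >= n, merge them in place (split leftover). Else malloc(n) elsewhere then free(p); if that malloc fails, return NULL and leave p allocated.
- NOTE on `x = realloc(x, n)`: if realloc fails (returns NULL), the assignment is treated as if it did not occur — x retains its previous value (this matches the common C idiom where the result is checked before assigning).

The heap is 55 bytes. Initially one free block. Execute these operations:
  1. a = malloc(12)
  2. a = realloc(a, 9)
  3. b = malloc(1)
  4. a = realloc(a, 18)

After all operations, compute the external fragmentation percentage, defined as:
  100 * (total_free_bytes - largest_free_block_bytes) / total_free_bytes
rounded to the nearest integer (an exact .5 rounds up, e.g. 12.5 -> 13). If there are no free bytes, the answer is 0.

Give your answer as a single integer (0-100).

Answer: 25

Derivation:
Op 1: a = malloc(12) -> a = 0; heap: [0-11 ALLOC][12-54 FREE]
Op 2: a = realloc(a, 9) -> a = 0; heap: [0-8 ALLOC][9-54 FREE]
Op 3: b = malloc(1) -> b = 9; heap: [0-8 ALLOC][9-9 ALLOC][10-54 FREE]
Op 4: a = realloc(a, 18) -> a = 10; heap: [0-8 FREE][9-9 ALLOC][10-27 ALLOC][28-54 FREE]
Free blocks: [9 27] total_free=36 largest=27 -> 100*(36-27)/36 = 900/36 = 25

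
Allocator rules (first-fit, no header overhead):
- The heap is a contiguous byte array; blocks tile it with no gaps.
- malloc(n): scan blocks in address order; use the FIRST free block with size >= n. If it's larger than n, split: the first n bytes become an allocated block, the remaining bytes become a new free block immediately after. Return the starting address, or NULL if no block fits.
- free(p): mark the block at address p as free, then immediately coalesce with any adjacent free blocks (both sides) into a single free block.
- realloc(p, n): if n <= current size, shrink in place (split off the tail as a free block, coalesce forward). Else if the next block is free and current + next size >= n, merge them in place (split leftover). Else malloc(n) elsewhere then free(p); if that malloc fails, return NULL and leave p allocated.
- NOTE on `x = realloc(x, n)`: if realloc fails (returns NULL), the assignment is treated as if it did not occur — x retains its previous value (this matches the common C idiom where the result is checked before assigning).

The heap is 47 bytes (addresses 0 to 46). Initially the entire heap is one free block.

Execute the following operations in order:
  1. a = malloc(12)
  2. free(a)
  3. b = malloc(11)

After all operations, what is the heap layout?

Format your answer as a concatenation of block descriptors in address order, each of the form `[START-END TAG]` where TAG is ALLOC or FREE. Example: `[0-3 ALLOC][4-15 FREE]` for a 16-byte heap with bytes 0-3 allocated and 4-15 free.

Op 1: a = malloc(12) -> a = 0; heap: [0-11 ALLOC][12-46 FREE]
Op 2: free(a) -> (freed a); heap: [0-46 FREE]
Op 3: b = malloc(11) -> b = 0; heap: [0-10 ALLOC][11-46 FREE]

Answer: [0-10 ALLOC][11-46 FREE]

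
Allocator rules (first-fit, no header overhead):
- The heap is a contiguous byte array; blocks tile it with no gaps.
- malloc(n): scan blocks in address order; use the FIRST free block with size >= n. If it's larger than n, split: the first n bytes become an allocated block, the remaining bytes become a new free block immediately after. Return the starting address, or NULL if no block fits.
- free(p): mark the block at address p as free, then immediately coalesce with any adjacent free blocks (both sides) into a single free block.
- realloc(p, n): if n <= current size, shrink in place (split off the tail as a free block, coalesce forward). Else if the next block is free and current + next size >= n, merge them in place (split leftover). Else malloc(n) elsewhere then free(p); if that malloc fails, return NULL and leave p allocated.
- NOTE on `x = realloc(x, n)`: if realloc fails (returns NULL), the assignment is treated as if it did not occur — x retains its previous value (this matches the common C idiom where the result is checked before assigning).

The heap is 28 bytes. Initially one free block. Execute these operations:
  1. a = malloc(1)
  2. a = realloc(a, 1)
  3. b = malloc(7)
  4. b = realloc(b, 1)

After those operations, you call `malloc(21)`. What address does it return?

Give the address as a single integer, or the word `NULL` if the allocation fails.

Answer: 2

Derivation:
Op 1: a = malloc(1) -> a = 0; heap: [0-0 ALLOC][1-27 FREE]
Op 2: a = realloc(a, 1) -> a = 0; heap: [0-0 ALLOC][1-27 FREE]
Op 3: b = malloc(7) -> b = 1; heap: [0-0 ALLOC][1-7 ALLOC][8-27 FREE]
Op 4: b = realloc(b, 1) -> b = 1; heap: [0-0 ALLOC][1-1 ALLOC][2-27 FREE]
malloc(21): first-fit scan over [0-0 ALLOC][1-1 ALLOC][2-27 FREE] -> 2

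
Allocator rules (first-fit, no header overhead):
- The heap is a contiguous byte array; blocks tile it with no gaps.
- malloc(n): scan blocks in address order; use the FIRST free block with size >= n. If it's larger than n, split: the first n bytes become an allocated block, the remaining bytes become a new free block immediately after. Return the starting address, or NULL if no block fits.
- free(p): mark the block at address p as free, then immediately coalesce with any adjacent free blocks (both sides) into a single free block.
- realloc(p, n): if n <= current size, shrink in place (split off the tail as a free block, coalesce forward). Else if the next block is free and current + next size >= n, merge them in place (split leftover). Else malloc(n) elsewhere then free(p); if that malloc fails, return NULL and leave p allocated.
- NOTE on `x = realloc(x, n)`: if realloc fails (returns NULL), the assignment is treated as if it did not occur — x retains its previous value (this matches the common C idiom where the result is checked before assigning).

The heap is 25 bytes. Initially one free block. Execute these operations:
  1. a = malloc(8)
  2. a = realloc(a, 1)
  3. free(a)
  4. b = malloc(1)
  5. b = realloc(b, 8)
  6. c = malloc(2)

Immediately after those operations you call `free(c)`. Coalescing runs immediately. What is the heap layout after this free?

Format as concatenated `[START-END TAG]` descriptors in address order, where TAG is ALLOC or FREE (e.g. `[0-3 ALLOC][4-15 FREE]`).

Op 1: a = malloc(8) -> a = 0; heap: [0-7 ALLOC][8-24 FREE]
Op 2: a = realloc(a, 1) -> a = 0; heap: [0-0 ALLOC][1-24 FREE]
Op 3: free(a) -> (freed a); heap: [0-24 FREE]
Op 4: b = malloc(1) -> b = 0; heap: [0-0 ALLOC][1-24 FREE]
Op 5: b = realloc(b, 8) -> b = 0; heap: [0-7 ALLOC][8-24 FREE]
Op 6: c = malloc(2) -> c = 8; heap: [0-7 ALLOC][8-9 ALLOC][10-24 FREE]
free(c): c = 8 -> block [8-9 ALLOC]; mark free, coalesce with adjacent free neighbors -> [0-7 ALLOC][8-24 FREE]

Answer: [0-7 ALLOC][8-24 FREE]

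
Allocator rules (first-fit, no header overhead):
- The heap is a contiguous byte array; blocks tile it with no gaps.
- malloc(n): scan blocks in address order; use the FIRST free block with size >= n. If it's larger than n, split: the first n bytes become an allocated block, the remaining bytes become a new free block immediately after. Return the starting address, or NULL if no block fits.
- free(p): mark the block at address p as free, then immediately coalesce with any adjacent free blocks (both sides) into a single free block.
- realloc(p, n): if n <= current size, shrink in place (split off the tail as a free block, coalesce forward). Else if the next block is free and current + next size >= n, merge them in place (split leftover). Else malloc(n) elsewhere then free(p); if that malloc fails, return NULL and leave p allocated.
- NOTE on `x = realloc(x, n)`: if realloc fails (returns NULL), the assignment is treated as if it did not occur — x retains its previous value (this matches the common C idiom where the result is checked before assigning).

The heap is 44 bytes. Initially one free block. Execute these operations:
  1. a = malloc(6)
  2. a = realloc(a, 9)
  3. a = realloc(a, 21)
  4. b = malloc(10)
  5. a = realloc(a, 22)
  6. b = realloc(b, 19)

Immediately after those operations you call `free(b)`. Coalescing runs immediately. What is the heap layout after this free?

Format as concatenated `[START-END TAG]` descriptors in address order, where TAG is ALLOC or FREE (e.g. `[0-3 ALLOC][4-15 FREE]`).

Op 1: a = malloc(6) -> a = 0; heap: [0-5 ALLOC][6-43 FREE]
Op 2: a = realloc(a, 9) -> a = 0; heap: [0-8 ALLOC][9-43 FREE]
Op 3: a = realloc(a, 21) -> a = 0; heap: [0-20 ALLOC][21-43 FREE]
Op 4: b = malloc(10) -> b = 21; heap: [0-20 ALLOC][21-30 ALLOC][31-43 FREE]
Op 5: a = realloc(a, 22) -> NULL (a unchanged); heap: [0-20 ALLOC][21-30 ALLOC][31-43 FREE]
Op 6: b = realloc(b, 19) -> b = 21; heap: [0-20 ALLOC][21-39 ALLOC][40-43 FREE]
free(b): b = 21 -> block [21-39 ALLOC]; mark free, coalesce with adjacent free neighbors -> [0-20 ALLOC][21-43 FREE]

Answer: [0-20 ALLOC][21-43 FREE]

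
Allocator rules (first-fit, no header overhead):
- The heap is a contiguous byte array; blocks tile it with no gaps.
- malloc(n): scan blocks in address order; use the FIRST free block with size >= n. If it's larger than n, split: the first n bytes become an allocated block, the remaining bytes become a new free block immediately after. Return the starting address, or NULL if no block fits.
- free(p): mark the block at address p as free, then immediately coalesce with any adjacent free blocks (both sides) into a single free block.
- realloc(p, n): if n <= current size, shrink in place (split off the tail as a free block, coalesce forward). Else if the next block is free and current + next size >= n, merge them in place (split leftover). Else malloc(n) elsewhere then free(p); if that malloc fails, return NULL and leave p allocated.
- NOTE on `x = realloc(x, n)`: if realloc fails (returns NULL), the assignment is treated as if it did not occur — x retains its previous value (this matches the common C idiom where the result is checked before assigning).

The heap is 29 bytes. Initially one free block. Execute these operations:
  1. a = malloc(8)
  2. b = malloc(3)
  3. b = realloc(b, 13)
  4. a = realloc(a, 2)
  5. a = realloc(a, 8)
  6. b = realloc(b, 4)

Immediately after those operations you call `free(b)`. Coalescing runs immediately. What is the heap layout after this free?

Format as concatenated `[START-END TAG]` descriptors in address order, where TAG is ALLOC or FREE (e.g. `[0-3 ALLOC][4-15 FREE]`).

Op 1: a = malloc(8) -> a = 0; heap: [0-7 ALLOC][8-28 FREE]
Op 2: b = malloc(3) -> b = 8; heap: [0-7 ALLOC][8-10 ALLOC][11-28 FREE]
Op 3: b = realloc(b, 13) -> b = 8; heap: [0-7 ALLOC][8-20 ALLOC][21-28 FREE]
Op 4: a = realloc(a, 2) -> a = 0; heap: [0-1 ALLOC][2-7 FREE][8-20 ALLOC][21-28 FREE]
Op 5: a = realloc(a, 8) -> a = 0; heap: [0-7 ALLOC][8-20 ALLOC][21-28 FREE]
Op 6: b = realloc(b, 4) -> b = 8; heap: [0-7 ALLOC][8-11 ALLOC][12-28 FREE]
free(b): b = 8 -> block [8-11 ALLOC]; mark free, coalesce with adjacent free neighbors -> [0-7 ALLOC][8-28 FREE]

Answer: [0-7 ALLOC][8-28 FREE]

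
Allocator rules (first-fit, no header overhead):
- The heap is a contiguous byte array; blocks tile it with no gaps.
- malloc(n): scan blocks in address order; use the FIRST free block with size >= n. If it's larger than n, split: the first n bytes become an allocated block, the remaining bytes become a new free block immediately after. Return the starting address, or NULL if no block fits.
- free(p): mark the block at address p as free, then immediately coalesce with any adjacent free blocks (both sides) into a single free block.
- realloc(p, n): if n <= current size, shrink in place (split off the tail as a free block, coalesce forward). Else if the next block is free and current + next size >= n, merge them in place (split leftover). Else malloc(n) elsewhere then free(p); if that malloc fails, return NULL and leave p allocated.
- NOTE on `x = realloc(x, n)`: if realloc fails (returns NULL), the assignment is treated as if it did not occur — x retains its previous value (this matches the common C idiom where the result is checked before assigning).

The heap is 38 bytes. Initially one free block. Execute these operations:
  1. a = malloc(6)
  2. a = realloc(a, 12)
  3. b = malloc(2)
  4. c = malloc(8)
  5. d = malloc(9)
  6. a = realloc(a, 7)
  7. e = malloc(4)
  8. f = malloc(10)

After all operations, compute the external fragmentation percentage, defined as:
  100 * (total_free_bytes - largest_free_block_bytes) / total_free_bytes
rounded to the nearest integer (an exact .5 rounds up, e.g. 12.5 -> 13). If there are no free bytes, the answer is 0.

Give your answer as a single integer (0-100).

Answer: 13

Derivation:
Op 1: a = malloc(6) -> a = 0; heap: [0-5 ALLOC][6-37 FREE]
Op 2: a = realloc(a, 12) -> a = 0; heap: [0-11 ALLOC][12-37 FREE]
Op 3: b = malloc(2) -> b = 12; heap: [0-11 ALLOC][12-13 ALLOC][14-37 FREE]
Op 4: c = malloc(8) -> c = 14; heap: [0-11 ALLOC][12-13 ALLOC][14-21 ALLOC][22-37 FREE]
Op 5: d = malloc(9) -> d = 22; heap: [0-11 ALLOC][12-13 ALLOC][14-21 ALLOC][22-30 ALLOC][31-37 FREE]
Op 6: a = realloc(a, 7) -> a = 0; heap: [0-6 ALLOC][7-11 FREE][12-13 ALLOC][14-21 ALLOC][22-30 ALLOC][31-37 FREE]
Op 7: e = malloc(4) -> e = 7; heap: [0-6 ALLOC][7-10 ALLOC][11-11 FREE][12-13 ALLOC][14-21 ALLOC][22-30 ALLOC][31-37 FREE]
Op 8: f = malloc(10) -> f = NULL; heap: [0-6 ALLOC][7-10 ALLOC][11-11 FREE][12-13 ALLOC][14-21 ALLOC][22-30 ALLOC][31-37 FREE]
Free blocks: [1 7] total_free=8 largest=7 -> 100*(8-7)/8 = 100/8 = 12.5 -> rounds to 13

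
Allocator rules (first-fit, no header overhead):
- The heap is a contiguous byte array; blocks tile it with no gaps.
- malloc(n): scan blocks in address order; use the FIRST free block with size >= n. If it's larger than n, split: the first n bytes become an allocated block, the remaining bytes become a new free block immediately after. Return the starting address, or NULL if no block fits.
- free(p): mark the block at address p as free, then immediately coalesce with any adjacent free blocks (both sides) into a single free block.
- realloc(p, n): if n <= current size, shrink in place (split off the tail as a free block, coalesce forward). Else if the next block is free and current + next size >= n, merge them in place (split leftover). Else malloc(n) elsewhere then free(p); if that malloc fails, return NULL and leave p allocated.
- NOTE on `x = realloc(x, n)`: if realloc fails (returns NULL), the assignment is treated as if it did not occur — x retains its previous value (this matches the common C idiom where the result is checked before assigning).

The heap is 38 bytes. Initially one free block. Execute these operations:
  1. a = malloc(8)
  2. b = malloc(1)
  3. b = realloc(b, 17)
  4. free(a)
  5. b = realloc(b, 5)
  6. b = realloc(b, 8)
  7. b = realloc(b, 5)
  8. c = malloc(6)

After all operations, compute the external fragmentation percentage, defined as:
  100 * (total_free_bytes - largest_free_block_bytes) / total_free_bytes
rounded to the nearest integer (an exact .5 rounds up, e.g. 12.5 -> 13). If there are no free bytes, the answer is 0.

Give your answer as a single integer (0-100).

Answer: 7

Derivation:
Op 1: a = malloc(8) -> a = 0; heap: [0-7 ALLOC][8-37 FREE]
Op 2: b = malloc(1) -> b = 8; heap: [0-7 ALLOC][8-8 ALLOC][9-37 FREE]
Op 3: b = realloc(b, 17) -> b = 8; heap: [0-7 ALLOC][8-24 ALLOC][25-37 FREE]
Op 4: free(a) -> (freed a); heap: [0-7 FREE][8-24 ALLOC][25-37 FREE]
Op 5: b = realloc(b, 5) -> b = 8; heap: [0-7 FREE][8-12 ALLOC][13-37 FREE]
Op 6: b = realloc(b, 8) -> b = 8; heap: [0-7 FREE][8-15 ALLOC][16-37 FREE]
Op 7: b = realloc(b, 5) -> b = 8; heap: [0-7 FREE][8-12 ALLOC][13-37 FREE]
Op 8: c = malloc(6) -> c = 0; heap: [0-5 ALLOC][6-7 FREE][8-12 ALLOC][13-37 FREE]
Free blocks: [2 25] total_free=27 largest=25 -> 100*(27-25)/27 = 200/27 ≈ 7.407 -> rounds to 7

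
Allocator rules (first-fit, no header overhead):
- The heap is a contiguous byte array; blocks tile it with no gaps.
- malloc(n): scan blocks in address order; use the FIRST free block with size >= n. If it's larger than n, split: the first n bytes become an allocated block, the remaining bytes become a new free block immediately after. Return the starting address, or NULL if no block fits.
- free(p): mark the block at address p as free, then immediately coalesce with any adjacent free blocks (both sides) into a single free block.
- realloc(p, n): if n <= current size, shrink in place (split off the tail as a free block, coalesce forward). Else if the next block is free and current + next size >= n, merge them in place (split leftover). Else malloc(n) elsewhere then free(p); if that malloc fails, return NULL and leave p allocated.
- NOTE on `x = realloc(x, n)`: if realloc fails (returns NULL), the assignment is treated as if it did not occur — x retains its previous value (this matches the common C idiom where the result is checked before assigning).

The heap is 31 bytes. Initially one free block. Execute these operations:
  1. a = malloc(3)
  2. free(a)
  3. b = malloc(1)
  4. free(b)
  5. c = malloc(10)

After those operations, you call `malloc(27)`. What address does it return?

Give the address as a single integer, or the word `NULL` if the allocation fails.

Op 1: a = malloc(3) -> a = 0; heap: [0-2 ALLOC][3-30 FREE]
Op 2: free(a) -> (freed a); heap: [0-30 FREE]
Op 3: b = malloc(1) -> b = 0; heap: [0-0 ALLOC][1-30 FREE]
Op 4: free(b) -> (freed b); heap: [0-30 FREE]
Op 5: c = malloc(10) -> c = 0; heap: [0-9 ALLOC][10-30 FREE]
malloc(27): first-fit scan over [0-9 ALLOC][10-30 FREE] -> NULL

Answer: NULL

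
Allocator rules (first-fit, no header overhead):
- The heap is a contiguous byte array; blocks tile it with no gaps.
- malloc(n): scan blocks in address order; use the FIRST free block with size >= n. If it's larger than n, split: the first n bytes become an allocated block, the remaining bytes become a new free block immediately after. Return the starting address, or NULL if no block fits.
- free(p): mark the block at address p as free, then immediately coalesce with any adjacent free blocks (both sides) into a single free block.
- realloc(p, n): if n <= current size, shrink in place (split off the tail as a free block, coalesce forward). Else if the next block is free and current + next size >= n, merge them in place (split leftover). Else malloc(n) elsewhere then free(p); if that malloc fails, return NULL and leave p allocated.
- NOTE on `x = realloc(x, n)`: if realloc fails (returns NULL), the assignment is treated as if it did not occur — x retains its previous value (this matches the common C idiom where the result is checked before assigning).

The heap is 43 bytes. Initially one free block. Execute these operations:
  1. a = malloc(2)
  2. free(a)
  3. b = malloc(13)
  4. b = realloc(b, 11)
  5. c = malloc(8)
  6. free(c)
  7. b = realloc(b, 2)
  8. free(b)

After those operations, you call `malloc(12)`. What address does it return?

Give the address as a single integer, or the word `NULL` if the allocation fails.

Answer: 0

Derivation:
Op 1: a = malloc(2) -> a = 0; heap: [0-1 ALLOC][2-42 FREE]
Op 2: free(a) -> (freed a); heap: [0-42 FREE]
Op 3: b = malloc(13) -> b = 0; heap: [0-12 ALLOC][13-42 FREE]
Op 4: b = realloc(b, 11) -> b = 0; heap: [0-10 ALLOC][11-42 FREE]
Op 5: c = malloc(8) -> c = 11; heap: [0-10 ALLOC][11-18 ALLOC][19-42 FREE]
Op 6: free(c) -> (freed c); heap: [0-10 ALLOC][11-42 FREE]
Op 7: b = realloc(b, 2) -> b = 0; heap: [0-1 ALLOC][2-42 FREE]
Op 8: free(b) -> (freed b); heap: [0-42 FREE]
malloc(12): first-fit scan over [0-42 FREE] -> 0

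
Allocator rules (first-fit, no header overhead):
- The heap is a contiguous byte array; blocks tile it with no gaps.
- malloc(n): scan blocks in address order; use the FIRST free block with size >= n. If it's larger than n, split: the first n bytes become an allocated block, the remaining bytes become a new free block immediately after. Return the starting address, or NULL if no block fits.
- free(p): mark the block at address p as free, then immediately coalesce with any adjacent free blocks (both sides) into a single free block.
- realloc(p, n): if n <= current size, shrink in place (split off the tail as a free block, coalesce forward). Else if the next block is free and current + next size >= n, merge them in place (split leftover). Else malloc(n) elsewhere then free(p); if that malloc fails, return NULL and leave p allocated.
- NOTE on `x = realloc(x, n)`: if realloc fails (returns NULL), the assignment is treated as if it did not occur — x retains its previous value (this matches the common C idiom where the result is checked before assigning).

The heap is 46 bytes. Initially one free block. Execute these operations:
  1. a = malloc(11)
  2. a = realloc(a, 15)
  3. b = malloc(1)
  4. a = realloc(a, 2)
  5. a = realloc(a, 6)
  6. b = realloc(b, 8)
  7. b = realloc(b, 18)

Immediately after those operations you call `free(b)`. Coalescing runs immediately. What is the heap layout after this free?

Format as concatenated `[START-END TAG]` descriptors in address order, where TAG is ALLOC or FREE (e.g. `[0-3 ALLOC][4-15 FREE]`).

Op 1: a = malloc(11) -> a = 0; heap: [0-10 ALLOC][11-45 FREE]
Op 2: a = realloc(a, 15) -> a = 0; heap: [0-14 ALLOC][15-45 FREE]
Op 3: b = malloc(1) -> b = 15; heap: [0-14 ALLOC][15-15 ALLOC][16-45 FREE]
Op 4: a = realloc(a, 2) -> a = 0; heap: [0-1 ALLOC][2-14 FREE][15-15 ALLOC][16-45 FREE]
Op 5: a = realloc(a, 6) -> a = 0; heap: [0-5 ALLOC][6-14 FREE][15-15 ALLOC][16-45 FREE]
Op 6: b = realloc(b, 8) -> b = 15; heap: [0-5 ALLOC][6-14 FREE][15-22 ALLOC][23-45 FREE]
Op 7: b = realloc(b, 18) -> b = 15; heap: [0-5 ALLOC][6-14 FREE][15-32 ALLOC][33-45 FREE]
free(b): b = 15 -> block [15-32 ALLOC]; mark free, coalesce with adjacent free neighbors -> [0-5 ALLOC][6-45 FREE]

Answer: [0-5 ALLOC][6-45 FREE]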